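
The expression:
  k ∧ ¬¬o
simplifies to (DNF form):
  k ∧ o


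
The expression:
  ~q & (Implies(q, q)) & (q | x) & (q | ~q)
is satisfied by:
  {x: True, q: False}


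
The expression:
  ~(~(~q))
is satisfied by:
  {q: False}


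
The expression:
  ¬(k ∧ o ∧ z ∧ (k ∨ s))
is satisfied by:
  {o: False, k: False, z: False}
  {z: True, o: False, k: False}
  {k: True, o: False, z: False}
  {z: True, k: True, o: False}
  {o: True, z: False, k: False}
  {z: True, o: True, k: False}
  {k: True, o: True, z: False}


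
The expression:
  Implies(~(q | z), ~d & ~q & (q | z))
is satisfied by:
  {q: True, z: True}
  {q: True, z: False}
  {z: True, q: False}


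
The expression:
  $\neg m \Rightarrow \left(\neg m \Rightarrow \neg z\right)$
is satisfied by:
  {m: True, z: False}
  {z: False, m: False}
  {z: True, m: True}


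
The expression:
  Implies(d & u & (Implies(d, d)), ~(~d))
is always true.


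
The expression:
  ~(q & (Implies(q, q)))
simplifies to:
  ~q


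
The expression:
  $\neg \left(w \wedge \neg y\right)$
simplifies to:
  $y \vee \neg w$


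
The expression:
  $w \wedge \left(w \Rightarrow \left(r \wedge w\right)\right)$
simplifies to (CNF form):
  $r \wedge w$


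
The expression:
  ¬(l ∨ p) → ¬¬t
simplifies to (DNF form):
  l ∨ p ∨ t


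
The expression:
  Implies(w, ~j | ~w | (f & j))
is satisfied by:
  {f: True, w: False, j: False}
  {w: False, j: False, f: False}
  {j: True, f: True, w: False}
  {j: True, w: False, f: False}
  {f: True, w: True, j: False}
  {w: True, f: False, j: False}
  {j: True, w: True, f: True}


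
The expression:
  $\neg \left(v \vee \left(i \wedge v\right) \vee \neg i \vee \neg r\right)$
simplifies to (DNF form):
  $i \wedge r \wedge \neg v$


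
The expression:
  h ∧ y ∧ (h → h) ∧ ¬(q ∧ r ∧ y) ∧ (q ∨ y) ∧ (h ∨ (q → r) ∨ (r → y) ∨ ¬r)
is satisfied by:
  {h: True, y: True, q: False, r: False}
  {h: True, r: True, y: True, q: False}
  {h: True, q: True, y: True, r: False}


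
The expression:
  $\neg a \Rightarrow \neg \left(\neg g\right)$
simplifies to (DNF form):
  $a \vee g$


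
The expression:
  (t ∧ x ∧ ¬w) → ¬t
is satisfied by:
  {w: True, t: False, x: False}
  {w: False, t: False, x: False}
  {x: True, w: True, t: False}
  {x: True, w: False, t: False}
  {t: True, w: True, x: False}
  {t: True, w: False, x: False}
  {t: True, x: True, w: True}


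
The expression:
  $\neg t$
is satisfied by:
  {t: False}


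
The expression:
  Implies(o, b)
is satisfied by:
  {b: True, o: False}
  {o: False, b: False}
  {o: True, b: True}


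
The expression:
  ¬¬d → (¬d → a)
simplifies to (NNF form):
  True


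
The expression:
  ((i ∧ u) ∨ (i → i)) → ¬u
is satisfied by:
  {u: False}


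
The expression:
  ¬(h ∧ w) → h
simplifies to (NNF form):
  h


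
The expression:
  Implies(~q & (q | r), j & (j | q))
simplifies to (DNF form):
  j | q | ~r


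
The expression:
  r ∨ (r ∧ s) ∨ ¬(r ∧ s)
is always true.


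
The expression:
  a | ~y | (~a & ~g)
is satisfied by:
  {a: True, g: False, y: False}
  {g: False, y: False, a: False}
  {a: True, y: True, g: False}
  {y: True, g: False, a: False}
  {a: True, g: True, y: False}
  {g: True, a: False, y: False}
  {a: True, y: True, g: True}


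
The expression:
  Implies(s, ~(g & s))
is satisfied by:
  {s: False, g: False}
  {g: True, s: False}
  {s: True, g: False}


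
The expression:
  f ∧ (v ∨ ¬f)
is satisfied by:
  {f: True, v: True}


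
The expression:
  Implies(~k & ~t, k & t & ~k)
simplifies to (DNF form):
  k | t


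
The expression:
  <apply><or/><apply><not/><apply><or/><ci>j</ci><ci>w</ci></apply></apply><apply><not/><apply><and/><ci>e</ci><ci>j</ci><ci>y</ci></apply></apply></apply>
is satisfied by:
  {e: False, y: False, j: False}
  {j: True, e: False, y: False}
  {y: True, e: False, j: False}
  {j: True, y: True, e: False}
  {e: True, j: False, y: False}
  {j: True, e: True, y: False}
  {y: True, e: True, j: False}


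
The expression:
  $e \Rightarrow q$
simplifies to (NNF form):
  $q \vee \neg e$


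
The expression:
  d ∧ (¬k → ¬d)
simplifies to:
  d ∧ k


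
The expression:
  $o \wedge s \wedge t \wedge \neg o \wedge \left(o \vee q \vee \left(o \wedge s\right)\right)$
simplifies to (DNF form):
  $\text{False}$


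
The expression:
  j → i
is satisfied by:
  {i: True, j: False}
  {j: False, i: False}
  {j: True, i: True}


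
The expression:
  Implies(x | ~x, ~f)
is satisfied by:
  {f: False}


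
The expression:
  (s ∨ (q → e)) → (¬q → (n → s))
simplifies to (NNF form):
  q ∨ s ∨ ¬n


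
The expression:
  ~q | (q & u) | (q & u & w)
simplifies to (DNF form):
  u | ~q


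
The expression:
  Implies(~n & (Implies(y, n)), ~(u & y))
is always true.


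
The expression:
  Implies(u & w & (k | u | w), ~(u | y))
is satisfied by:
  {w: False, u: False}
  {u: True, w: False}
  {w: True, u: False}


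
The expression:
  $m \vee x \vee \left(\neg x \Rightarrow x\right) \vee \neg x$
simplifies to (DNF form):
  $\text{True}$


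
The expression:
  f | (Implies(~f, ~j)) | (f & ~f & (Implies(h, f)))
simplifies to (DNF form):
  f | ~j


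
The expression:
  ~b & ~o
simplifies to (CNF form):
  ~b & ~o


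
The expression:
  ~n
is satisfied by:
  {n: False}


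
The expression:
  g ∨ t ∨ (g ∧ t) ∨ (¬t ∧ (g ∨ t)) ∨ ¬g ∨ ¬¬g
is always true.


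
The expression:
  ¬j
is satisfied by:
  {j: False}


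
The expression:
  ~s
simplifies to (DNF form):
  ~s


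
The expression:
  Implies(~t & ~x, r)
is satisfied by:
  {r: True, x: True, t: True}
  {r: True, x: True, t: False}
  {r: True, t: True, x: False}
  {r: True, t: False, x: False}
  {x: True, t: True, r: False}
  {x: True, t: False, r: False}
  {t: True, x: False, r: False}


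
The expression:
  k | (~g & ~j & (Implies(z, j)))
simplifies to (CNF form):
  (k | ~g) & (k | ~j) & (k | ~z)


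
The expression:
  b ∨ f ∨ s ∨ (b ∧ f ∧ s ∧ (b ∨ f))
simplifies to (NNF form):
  b ∨ f ∨ s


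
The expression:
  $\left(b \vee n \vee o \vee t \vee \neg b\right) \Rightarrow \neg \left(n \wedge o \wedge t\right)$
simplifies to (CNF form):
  $\neg n \vee \neg o \vee \neg t$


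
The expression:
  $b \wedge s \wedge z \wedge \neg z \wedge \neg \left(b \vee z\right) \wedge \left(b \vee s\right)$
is never true.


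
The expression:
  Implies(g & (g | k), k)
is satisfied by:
  {k: True, g: False}
  {g: False, k: False}
  {g: True, k: True}


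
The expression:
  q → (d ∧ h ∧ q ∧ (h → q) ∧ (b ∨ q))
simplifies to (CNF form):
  (d ∨ ¬q) ∧ (h ∨ ¬q)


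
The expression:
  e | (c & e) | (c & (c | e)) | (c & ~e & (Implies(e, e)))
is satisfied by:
  {c: True, e: True}
  {c: True, e: False}
  {e: True, c: False}


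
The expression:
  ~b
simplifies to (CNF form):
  ~b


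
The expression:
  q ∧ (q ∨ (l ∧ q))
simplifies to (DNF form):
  q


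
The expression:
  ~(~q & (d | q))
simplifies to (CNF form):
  q | ~d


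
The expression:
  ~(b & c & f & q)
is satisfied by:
  {c: False, q: False, b: False, f: False}
  {f: True, c: False, q: False, b: False}
  {b: True, c: False, q: False, f: False}
  {f: True, b: True, c: False, q: False}
  {q: True, f: False, c: False, b: False}
  {f: True, q: True, c: False, b: False}
  {b: True, q: True, f: False, c: False}
  {f: True, b: True, q: True, c: False}
  {c: True, b: False, q: False, f: False}
  {f: True, c: True, b: False, q: False}
  {b: True, c: True, f: False, q: False}
  {f: True, b: True, c: True, q: False}
  {q: True, c: True, b: False, f: False}
  {f: True, q: True, c: True, b: False}
  {b: True, q: True, c: True, f: False}


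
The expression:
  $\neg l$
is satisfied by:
  {l: False}


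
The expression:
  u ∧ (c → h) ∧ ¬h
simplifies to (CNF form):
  u ∧ ¬c ∧ ¬h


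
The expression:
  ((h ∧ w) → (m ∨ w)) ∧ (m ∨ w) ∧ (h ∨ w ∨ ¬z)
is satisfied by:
  {m: True, w: True, h: True, z: False}
  {m: True, w: True, h: False, z: False}
  {m: True, w: True, z: True, h: True}
  {m: True, w: True, z: True, h: False}
  {w: True, h: True, z: False, m: False}
  {w: True, h: False, z: False, m: False}
  {w: True, z: True, h: True, m: False}
  {w: True, z: True, h: False, m: False}
  {m: True, h: True, z: False, w: False}
  {m: True, h: False, z: False, w: False}
  {m: True, z: True, h: True, w: False}


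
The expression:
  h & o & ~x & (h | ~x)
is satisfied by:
  {h: True, o: True, x: False}


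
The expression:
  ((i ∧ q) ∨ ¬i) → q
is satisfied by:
  {i: True, q: True}
  {i: True, q: False}
  {q: True, i: False}


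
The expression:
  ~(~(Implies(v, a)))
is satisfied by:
  {a: True, v: False}
  {v: False, a: False}
  {v: True, a: True}


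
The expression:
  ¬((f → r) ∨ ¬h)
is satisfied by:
  {h: True, f: True, r: False}


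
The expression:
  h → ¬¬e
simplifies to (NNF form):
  e ∨ ¬h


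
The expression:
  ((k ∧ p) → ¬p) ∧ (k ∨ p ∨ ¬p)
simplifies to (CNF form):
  ¬k ∨ ¬p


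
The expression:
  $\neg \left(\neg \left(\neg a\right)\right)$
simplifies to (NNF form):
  $\neg a$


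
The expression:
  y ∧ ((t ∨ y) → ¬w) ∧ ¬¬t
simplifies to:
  t ∧ y ∧ ¬w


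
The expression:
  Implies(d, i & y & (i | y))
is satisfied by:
  {i: True, y: True, d: False}
  {i: True, y: False, d: False}
  {y: True, i: False, d: False}
  {i: False, y: False, d: False}
  {i: True, d: True, y: True}


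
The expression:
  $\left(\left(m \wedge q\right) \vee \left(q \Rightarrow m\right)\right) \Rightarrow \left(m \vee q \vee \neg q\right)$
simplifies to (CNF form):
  $\text{True}$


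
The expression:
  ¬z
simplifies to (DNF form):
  ¬z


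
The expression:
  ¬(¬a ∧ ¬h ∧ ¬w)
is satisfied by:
  {h: True, a: True, w: True}
  {h: True, a: True, w: False}
  {h: True, w: True, a: False}
  {h: True, w: False, a: False}
  {a: True, w: True, h: False}
  {a: True, w: False, h: False}
  {w: True, a: False, h: False}


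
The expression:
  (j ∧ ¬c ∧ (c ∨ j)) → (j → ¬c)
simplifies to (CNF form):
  True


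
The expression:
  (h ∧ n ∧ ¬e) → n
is always true.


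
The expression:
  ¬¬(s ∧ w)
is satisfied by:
  {w: True, s: True}


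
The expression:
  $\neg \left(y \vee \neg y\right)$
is never true.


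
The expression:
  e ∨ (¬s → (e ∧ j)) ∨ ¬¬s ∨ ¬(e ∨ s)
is always true.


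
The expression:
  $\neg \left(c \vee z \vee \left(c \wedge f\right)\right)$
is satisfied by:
  {z: False, c: False}


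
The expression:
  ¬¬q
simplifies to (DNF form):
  q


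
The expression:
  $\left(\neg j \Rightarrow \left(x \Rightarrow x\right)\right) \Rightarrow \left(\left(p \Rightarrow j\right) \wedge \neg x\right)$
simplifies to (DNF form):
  $\left(j \wedge \neg x\right) \vee \left(\neg p \wedge \neg x\right)$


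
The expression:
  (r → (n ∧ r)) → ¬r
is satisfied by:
  {n: False, r: False}
  {r: True, n: False}
  {n: True, r: False}


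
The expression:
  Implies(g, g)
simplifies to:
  True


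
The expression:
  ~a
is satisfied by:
  {a: False}


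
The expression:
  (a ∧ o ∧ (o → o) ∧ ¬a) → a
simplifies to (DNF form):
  True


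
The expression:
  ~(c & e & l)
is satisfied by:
  {l: False, c: False, e: False}
  {e: True, l: False, c: False}
  {c: True, l: False, e: False}
  {e: True, c: True, l: False}
  {l: True, e: False, c: False}
  {e: True, l: True, c: False}
  {c: True, l: True, e: False}


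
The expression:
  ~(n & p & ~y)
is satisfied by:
  {y: True, p: False, n: False}
  {p: False, n: False, y: False}
  {y: True, n: True, p: False}
  {n: True, p: False, y: False}
  {y: True, p: True, n: False}
  {p: True, y: False, n: False}
  {y: True, n: True, p: True}


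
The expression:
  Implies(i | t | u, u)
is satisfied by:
  {u: True, t: False, i: False}
  {i: True, u: True, t: False}
  {u: True, t: True, i: False}
  {i: True, u: True, t: True}
  {i: False, t: False, u: False}


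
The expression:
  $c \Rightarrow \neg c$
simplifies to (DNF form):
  $\neg c$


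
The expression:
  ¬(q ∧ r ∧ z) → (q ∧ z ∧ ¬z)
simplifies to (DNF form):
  q ∧ r ∧ z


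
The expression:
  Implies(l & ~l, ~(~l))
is always true.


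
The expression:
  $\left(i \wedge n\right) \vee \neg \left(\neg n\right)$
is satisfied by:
  {n: True}


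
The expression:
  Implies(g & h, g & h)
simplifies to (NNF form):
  True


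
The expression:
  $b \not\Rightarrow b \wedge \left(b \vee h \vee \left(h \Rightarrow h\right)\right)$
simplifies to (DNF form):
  $\text{False}$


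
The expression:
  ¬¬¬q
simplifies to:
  ¬q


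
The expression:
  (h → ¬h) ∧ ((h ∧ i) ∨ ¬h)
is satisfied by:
  {h: False}


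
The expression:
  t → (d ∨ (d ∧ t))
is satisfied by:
  {d: True, t: False}
  {t: False, d: False}
  {t: True, d: True}


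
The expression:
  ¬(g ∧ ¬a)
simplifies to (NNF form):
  a ∨ ¬g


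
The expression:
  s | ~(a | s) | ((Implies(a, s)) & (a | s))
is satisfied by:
  {s: True, a: False}
  {a: False, s: False}
  {a: True, s: True}


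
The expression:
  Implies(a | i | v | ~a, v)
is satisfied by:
  {v: True}


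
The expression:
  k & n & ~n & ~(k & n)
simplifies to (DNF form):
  False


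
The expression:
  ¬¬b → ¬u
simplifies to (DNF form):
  ¬b ∨ ¬u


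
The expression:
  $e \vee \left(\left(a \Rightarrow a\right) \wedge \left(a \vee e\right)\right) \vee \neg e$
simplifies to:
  $\text{True}$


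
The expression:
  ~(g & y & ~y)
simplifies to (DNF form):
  True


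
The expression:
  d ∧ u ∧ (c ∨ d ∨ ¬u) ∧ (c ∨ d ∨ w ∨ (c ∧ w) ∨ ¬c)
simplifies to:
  d ∧ u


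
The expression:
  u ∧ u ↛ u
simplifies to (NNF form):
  False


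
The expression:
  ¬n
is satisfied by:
  {n: False}


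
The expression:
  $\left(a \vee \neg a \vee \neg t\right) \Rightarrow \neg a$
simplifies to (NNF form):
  $\neg a$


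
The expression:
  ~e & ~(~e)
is never true.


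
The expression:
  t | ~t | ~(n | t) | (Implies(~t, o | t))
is always true.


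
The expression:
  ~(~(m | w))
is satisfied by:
  {m: True, w: True}
  {m: True, w: False}
  {w: True, m: False}


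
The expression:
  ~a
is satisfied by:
  {a: False}


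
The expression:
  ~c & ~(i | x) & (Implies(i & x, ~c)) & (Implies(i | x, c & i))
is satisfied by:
  {x: False, i: False, c: False}


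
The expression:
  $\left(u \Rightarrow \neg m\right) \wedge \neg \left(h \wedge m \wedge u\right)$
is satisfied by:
  {u: False, m: False}
  {m: True, u: False}
  {u: True, m: False}


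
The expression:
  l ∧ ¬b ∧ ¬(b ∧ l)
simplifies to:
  l ∧ ¬b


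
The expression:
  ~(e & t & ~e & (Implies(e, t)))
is always true.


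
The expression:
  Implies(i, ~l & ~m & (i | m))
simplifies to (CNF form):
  (~i | ~l) & (~i | ~m)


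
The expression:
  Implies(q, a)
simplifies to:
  a | ~q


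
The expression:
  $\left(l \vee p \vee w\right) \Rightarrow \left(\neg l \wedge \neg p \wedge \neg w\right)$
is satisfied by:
  {p: False, l: False, w: False}


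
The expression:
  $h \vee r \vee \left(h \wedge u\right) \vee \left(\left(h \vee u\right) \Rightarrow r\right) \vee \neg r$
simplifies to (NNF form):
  $\text{True}$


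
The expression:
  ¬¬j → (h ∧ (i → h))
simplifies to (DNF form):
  h ∨ ¬j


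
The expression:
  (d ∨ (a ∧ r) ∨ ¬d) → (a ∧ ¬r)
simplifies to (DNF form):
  a ∧ ¬r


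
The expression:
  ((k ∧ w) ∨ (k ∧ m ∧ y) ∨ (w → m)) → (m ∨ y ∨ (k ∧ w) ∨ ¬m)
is always true.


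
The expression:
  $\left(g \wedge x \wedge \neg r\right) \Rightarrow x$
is always true.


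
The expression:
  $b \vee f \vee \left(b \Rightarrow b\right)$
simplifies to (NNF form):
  $\text{True}$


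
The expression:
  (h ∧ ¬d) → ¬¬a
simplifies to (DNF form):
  a ∨ d ∨ ¬h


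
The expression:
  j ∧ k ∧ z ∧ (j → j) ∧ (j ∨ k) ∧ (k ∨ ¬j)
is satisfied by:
  {z: True, j: True, k: True}


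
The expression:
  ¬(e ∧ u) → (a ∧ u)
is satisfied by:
  {a: True, e: True, u: True}
  {a: True, u: True, e: False}
  {e: True, u: True, a: False}


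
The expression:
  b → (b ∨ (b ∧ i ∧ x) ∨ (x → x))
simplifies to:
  True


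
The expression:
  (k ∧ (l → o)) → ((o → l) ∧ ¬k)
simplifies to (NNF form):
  (l ∧ ¬o) ∨ ¬k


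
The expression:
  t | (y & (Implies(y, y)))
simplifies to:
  t | y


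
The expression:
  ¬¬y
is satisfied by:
  {y: True}


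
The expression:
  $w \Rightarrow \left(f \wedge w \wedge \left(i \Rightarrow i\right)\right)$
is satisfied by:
  {f: True, w: False}
  {w: False, f: False}
  {w: True, f: True}


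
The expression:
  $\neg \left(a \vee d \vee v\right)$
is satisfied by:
  {d: False, v: False, a: False}


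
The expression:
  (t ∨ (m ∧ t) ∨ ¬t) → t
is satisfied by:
  {t: True}


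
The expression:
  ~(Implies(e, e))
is never true.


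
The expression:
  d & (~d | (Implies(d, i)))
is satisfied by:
  {i: True, d: True}


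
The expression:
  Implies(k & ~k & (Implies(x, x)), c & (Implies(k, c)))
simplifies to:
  True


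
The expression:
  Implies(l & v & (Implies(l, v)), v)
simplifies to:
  True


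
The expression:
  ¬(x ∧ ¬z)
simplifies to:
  z ∨ ¬x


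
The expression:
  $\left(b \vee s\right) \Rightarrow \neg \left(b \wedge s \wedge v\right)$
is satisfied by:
  {s: False, v: False, b: False}
  {b: True, s: False, v: False}
  {v: True, s: False, b: False}
  {b: True, v: True, s: False}
  {s: True, b: False, v: False}
  {b: True, s: True, v: False}
  {v: True, s: True, b: False}


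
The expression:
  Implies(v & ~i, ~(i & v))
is always true.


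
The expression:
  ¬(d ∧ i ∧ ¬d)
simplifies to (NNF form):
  True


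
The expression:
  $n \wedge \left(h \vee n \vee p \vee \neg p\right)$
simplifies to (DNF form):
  $n$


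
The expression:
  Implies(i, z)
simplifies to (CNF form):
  z | ~i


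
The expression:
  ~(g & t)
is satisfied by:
  {g: False, t: False}
  {t: True, g: False}
  {g: True, t: False}


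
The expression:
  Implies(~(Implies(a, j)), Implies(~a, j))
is always true.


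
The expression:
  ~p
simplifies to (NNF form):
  ~p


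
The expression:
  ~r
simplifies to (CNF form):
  ~r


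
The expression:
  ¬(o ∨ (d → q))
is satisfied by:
  {d: True, q: False, o: False}


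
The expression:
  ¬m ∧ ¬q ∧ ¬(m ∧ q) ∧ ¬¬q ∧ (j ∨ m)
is never true.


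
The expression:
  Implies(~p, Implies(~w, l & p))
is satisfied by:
  {p: True, w: True}
  {p: True, w: False}
  {w: True, p: False}


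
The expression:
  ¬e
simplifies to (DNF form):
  ¬e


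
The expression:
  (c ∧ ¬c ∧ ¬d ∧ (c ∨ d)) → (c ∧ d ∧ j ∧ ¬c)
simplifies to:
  True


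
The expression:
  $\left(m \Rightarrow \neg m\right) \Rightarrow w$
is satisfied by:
  {m: True, w: True}
  {m: True, w: False}
  {w: True, m: False}


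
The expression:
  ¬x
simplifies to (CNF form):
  ¬x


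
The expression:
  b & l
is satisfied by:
  {b: True, l: True}


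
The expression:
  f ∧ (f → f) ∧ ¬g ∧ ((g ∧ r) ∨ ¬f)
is never true.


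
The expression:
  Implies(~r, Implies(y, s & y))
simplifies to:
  r | s | ~y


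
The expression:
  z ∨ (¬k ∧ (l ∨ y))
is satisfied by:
  {z: True, l: True, y: True, k: False}
  {z: True, l: True, y: False, k: False}
  {z: True, y: True, k: False, l: False}
  {z: True, y: False, k: False, l: False}
  {z: True, l: True, k: True, y: True}
  {z: True, l: True, k: True, y: False}
  {z: True, k: True, y: True, l: False}
  {z: True, k: True, y: False, l: False}
  {l: True, k: False, y: True, z: False}
  {l: True, k: False, y: False, z: False}
  {y: True, z: False, k: False, l: False}


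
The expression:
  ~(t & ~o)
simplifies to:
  o | ~t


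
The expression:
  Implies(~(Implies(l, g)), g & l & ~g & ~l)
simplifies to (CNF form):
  g | ~l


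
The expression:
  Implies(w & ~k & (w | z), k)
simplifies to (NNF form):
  k | ~w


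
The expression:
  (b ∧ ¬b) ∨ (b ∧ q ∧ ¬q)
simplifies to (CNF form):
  False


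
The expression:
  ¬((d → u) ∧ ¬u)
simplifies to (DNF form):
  d ∨ u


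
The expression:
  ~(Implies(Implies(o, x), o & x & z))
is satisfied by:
  {x: True, o: False, z: False}
  {x: False, o: False, z: False}
  {z: True, x: True, o: False}
  {z: True, x: False, o: False}
  {o: True, x: True, z: False}


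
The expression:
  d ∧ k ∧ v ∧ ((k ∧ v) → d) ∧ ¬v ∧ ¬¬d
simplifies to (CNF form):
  False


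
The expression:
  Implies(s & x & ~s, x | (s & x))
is always true.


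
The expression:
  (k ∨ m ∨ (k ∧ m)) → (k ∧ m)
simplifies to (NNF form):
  (k ∧ m) ∨ (¬k ∧ ¬m)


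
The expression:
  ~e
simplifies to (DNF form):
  ~e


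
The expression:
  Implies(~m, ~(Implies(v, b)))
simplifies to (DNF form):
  m | (v & ~b)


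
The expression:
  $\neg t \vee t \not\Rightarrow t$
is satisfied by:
  {t: False}


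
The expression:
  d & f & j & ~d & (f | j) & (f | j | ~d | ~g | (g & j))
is never true.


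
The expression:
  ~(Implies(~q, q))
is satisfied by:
  {q: False}


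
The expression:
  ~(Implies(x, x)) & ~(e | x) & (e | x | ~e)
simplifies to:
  False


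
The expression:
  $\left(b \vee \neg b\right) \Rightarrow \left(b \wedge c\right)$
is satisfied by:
  {c: True, b: True}


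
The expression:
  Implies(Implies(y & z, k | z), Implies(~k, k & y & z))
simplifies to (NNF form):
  k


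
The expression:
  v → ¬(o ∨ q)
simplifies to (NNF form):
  (¬o ∧ ¬q) ∨ ¬v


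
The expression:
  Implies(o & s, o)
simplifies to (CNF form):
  True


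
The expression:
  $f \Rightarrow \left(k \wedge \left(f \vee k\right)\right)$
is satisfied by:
  {k: True, f: False}
  {f: False, k: False}
  {f: True, k: True}


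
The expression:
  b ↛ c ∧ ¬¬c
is never true.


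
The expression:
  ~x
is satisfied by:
  {x: False}


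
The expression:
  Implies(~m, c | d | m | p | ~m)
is always true.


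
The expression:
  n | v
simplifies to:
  n | v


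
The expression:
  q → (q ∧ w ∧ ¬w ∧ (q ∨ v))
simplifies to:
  ¬q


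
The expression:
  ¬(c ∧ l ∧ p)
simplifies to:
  ¬c ∨ ¬l ∨ ¬p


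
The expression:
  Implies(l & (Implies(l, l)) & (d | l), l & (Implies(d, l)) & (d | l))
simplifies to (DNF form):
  True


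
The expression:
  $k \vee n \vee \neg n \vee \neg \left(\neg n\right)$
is always true.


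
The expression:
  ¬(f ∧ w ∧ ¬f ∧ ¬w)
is always true.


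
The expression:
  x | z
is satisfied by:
  {x: True, z: True}
  {x: True, z: False}
  {z: True, x: False}


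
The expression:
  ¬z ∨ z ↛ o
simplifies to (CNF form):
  ¬o ∨ ¬z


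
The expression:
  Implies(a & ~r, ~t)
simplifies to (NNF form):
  r | ~a | ~t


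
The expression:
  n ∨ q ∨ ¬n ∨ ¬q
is always true.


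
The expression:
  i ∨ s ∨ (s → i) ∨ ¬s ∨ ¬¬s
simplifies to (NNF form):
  True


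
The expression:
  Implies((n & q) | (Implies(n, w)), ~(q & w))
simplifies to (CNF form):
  ~q | ~w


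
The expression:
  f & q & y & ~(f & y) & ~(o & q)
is never true.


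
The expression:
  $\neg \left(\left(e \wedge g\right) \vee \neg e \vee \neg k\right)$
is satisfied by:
  {k: True, e: True, g: False}


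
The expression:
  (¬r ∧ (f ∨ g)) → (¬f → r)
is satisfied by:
  {r: True, f: True, g: False}
  {r: True, g: False, f: False}
  {f: True, g: False, r: False}
  {f: False, g: False, r: False}
  {r: True, f: True, g: True}
  {r: True, g: True, f: False}
  {f: True, g: True, r: False}


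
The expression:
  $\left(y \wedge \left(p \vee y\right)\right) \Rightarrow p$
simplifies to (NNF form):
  $p \vee \neg y$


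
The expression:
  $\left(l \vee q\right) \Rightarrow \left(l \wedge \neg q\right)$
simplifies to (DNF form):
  $\neg q$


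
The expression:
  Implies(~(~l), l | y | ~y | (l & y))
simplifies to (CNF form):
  True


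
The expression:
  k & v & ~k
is never true.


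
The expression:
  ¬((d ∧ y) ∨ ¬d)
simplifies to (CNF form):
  d ∧ ¬y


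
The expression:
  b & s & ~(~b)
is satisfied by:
  {b: True, s: True}


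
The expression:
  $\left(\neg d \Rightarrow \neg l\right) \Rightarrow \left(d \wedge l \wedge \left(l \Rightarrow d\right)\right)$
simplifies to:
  $l$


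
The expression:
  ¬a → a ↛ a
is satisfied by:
  {a: True}


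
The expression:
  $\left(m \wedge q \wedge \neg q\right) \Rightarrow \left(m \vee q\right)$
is always true.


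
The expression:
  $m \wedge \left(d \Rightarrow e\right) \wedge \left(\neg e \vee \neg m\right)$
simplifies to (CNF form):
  $m \wedge \neg d \wedge \neg e$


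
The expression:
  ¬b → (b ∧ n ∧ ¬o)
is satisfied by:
  {b: True}


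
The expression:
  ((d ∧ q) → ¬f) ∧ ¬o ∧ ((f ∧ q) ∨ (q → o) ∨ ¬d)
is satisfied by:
  {q: False, o: False, d: False}
  {d: True, q: False, o: False}
  {q: True, d: False, o: False}


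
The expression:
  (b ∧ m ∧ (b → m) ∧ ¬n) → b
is always true.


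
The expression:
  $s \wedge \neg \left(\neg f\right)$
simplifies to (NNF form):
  $f \wedge s$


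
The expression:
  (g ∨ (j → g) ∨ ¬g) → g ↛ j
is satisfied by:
  {g: True, j: False}


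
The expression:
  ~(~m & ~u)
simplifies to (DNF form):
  m | u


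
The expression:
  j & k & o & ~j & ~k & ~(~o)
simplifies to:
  False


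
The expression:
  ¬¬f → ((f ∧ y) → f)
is always true.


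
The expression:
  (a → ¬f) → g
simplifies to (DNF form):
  g ∨ (a ∧ f)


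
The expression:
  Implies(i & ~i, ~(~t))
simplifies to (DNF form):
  True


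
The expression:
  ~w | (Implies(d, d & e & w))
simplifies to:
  e | ~d | ~w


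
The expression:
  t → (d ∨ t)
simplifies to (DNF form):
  True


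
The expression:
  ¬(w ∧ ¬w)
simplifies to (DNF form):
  True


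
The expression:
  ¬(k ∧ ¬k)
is always true.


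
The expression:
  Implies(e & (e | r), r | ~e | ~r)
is always true.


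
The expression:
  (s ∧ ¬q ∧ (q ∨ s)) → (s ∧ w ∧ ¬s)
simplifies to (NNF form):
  q ∨ ¬s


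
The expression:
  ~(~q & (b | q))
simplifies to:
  q | ~b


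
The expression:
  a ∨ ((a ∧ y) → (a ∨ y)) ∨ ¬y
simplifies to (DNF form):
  True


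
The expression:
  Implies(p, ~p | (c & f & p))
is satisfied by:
  {c: True, f: True, p: False}
  {c: True, f: False, p: False}
  {f: True, c: False, p: False}
  {c: False, f: False, p: False}
  {c: True, p: True, f: True}


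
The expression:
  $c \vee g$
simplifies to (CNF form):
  $c \vee g$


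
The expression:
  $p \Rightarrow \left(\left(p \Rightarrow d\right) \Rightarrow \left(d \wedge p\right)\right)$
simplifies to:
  $\text{True}$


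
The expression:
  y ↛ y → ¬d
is always true.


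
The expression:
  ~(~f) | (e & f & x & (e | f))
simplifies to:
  f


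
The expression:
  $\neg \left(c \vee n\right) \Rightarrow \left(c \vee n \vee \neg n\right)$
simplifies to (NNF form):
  $\text{True}$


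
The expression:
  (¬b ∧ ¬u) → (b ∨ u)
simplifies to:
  b ∨ u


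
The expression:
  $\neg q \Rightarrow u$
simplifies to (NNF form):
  $q \vee u$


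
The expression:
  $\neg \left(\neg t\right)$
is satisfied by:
  {t: True}


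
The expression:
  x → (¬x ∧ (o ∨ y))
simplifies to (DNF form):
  ¬x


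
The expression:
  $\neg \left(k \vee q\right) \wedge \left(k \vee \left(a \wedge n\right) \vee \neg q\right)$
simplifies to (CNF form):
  $\neg k \wedge \neg q$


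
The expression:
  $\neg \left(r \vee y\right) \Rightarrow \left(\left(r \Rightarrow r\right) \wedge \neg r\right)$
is always true.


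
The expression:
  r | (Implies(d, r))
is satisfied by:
  {r: True, d: False}
  {d: False, r: False}
  {d: True, r: True}


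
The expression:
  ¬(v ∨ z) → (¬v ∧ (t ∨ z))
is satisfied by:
  {t: True, z: True, v: True}
  {t: True, z: True, v: False}
  {t: True, v: True, z: False}
  {t: True, v: False, z: False}
  {z: True, v: True, t: False}
  {z: True, v: False, t: False}
  {v: True, z: False, t: False}


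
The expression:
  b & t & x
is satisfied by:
  {t: True, b: True, x: True}


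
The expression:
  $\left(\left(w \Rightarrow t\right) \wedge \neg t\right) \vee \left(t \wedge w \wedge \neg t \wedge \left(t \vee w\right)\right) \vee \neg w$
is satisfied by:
  {w: False}


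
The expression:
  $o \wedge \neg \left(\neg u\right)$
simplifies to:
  $o \wedge u$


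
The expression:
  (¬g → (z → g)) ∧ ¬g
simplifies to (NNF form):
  ¬g ∧ ¬z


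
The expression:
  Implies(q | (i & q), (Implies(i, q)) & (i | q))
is always true.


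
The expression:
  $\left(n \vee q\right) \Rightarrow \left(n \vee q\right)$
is always true.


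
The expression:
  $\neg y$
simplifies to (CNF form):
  $\neg y$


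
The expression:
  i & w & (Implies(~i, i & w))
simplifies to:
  i & w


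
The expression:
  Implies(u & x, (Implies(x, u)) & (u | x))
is always true.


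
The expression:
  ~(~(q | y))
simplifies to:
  q | y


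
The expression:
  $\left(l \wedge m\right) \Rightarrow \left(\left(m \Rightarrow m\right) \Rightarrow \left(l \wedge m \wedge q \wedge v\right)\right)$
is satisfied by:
  {q: True, v: True, l: False, m: False}
  {q: True, v: False, l: False, m: False}
  {v: True, q: False, l: False, m: False}
  {q: False, v: False, l: False, m: False}
  {q: True, m: True, v: True, l: False}
  {q: True, m: True, v: False, l: False}
  {m: True, v: True, q: False, l: False}
  {m: True, q: False, v: False, l: False}
  {q: True, l: True, v: True, m: False}
  {q: True, l: True, v: False, m: False}
  {l: True, v: True, q: False, m: False}
  {l: True, q: False, v: False, m: False}
  {q: True, m: True, l: True, v: True}


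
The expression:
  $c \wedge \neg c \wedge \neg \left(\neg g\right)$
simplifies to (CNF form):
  $\text{False}$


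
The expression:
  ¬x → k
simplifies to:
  k ∨ x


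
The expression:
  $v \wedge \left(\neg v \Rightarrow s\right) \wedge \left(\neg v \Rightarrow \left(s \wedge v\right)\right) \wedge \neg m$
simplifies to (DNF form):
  $v \wedge \neg m$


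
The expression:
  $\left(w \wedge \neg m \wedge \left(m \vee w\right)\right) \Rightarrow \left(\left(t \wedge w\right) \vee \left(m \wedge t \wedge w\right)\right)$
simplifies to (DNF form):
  $m \vee t \vee \neg w$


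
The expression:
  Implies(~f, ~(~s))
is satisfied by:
  {s: True, f: True}
  {s: True, f: False}
  {f: True, s: False}


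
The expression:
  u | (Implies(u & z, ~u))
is always true.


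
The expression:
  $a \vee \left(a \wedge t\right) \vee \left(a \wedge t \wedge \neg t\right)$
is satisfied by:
  {a: True}


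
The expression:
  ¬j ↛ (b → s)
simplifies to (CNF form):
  b ∧ ¬j ∧ ¬s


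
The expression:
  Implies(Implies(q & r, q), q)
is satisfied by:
  {q: True}


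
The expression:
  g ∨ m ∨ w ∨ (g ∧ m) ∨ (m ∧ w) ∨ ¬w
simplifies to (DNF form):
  True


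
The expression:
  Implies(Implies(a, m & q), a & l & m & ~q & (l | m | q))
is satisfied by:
  {a: True, m: False, q: False}
  {a: True, q: True, m: False}
  {a: True, m: True, q: False}


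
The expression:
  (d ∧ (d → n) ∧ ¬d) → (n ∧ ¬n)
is always true.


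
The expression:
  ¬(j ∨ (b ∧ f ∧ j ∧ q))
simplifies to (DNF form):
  ¬j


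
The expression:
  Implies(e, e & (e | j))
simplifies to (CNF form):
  True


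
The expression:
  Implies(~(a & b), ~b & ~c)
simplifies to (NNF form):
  (a & b) | (~b & ~c)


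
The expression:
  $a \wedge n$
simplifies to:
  $a \wedge n$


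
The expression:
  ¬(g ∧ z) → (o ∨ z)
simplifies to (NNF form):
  o ∨ z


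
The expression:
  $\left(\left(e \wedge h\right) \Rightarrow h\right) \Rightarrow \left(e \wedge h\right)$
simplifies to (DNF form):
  $e \wedge h$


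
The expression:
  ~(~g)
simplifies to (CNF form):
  g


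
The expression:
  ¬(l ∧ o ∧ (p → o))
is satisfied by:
  {l: False, o: False}
  {o: True, l: False}
  {l: True, o: False}


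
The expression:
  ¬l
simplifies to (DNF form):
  ¬l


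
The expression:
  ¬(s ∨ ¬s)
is never true.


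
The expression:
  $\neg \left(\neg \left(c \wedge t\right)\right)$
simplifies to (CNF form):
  $c \wedge t$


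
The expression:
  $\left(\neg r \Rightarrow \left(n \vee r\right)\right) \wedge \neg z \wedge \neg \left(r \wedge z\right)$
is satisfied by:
  {r: True, n: True, z: False}
  {r: True, n: False, z: False}
  {n: True, r: False, z: False}


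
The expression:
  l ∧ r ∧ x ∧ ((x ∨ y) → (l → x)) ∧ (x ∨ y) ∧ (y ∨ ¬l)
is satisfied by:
  {r: True, x: True, y: True, l: True}


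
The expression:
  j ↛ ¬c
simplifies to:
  c ∧ j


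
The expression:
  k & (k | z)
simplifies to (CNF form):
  k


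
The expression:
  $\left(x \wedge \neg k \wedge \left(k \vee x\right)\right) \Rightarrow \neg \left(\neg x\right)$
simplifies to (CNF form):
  $\text{True}$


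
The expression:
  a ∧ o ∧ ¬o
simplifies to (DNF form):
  False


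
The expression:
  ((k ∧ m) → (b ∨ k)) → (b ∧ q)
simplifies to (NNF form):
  b ∧ q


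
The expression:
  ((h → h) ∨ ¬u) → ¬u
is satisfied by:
  {u: False}


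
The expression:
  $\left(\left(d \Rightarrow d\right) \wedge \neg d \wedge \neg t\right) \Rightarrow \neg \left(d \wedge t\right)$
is always true.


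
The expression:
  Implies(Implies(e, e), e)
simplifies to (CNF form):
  e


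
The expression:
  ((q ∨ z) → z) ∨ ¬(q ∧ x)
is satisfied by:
  {z: True, q: False, x: False}
  {q: False, x: False, z: False}
  {x: True, z: True, q: False}
  {x: True, q: False, z: False}
  {z: True, q: True, x: False}
  {q: True, z: False, x: False}
  {x: True, q: True, z: True}


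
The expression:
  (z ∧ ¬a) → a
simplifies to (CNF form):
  a ∨ ¬z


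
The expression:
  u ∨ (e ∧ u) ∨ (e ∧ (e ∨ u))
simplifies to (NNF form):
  e ∨ u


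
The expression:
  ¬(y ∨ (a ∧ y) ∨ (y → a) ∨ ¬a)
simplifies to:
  False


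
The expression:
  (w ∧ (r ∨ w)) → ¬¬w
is always true.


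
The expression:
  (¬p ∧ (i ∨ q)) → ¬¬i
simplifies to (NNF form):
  i ∨ p ∨ ¬q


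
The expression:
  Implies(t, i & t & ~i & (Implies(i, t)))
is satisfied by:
  {t: False}


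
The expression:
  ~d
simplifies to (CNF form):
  ~d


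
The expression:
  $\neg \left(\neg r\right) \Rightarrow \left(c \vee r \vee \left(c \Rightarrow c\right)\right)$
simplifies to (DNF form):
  $\text{True}$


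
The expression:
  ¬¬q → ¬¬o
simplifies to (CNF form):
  o ∨ ¬q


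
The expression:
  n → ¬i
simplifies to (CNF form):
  ¬i ∨ ¬n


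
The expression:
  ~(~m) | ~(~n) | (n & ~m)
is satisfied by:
  {n: True, m: True}
  {n: True, m: False}
  {m: True, n: False}


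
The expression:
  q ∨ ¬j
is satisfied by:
  {q: True, j: False}
  {j: False, q: False}
  {j: True, q: True}


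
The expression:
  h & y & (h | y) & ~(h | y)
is never true.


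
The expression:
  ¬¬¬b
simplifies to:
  ¬b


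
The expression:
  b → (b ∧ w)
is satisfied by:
  {w: True, b: False}
  {b: False, w: False}
  {b: True, w: True}


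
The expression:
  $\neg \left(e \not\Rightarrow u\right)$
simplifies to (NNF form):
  $u \vee \neg e$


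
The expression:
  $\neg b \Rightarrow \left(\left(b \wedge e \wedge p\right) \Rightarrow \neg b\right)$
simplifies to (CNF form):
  $\text{True}$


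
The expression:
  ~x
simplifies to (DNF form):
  ~x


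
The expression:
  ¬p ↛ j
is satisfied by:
  {p: False, j: False}


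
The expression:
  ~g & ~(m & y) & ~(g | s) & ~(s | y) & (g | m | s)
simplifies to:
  m & ~g & ~s & ~y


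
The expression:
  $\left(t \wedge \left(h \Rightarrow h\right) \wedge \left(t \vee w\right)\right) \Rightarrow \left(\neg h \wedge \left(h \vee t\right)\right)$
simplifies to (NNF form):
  $\neg h \vee \neg t$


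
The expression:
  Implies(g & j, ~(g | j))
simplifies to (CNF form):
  ~g | ~j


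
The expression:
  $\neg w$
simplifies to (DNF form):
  $\neg w$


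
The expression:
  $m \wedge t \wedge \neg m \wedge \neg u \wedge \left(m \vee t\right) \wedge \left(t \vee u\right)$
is never true.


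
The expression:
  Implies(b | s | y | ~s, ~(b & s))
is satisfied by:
  {s: False, b: False}
  {b: True, s: False}
  {s: True, b: False}


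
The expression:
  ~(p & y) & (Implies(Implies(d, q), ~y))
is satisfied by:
  {d: True, q: False, y: False, p: False}
  {p: False, q: False, d: False, y: False}
  {p: True, d: True, q: False, y: False}
  {p: True, q: False, d: False, y: False}
  {d: True, q: True, p: False, y: False}
  {q: True, p: False, d: False, y: False}
  {p: True, q: True, d: True, y: False}
  {p: True, q: True, d: False, y: False}
  {y: True, d: True, p: False, q: False}


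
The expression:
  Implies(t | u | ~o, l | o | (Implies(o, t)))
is always true.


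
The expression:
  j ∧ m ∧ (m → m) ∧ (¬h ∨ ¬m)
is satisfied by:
  {m: True, j: True, h: False}


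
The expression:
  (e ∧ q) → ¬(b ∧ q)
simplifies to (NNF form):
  ¬b ∨ ¬e ∨ ¬q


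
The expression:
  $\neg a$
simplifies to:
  $\neg a$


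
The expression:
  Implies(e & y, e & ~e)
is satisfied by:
  {e: False, y: False}
  {y: True, e: False}
  {e: True, y: False}


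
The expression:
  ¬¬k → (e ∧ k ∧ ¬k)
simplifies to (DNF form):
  ¬k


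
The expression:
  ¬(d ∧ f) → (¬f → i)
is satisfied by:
  {i: True, f: True}
  {i: True, f: False}
  {f: True, i: False}


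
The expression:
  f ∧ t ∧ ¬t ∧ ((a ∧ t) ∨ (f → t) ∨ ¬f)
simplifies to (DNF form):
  False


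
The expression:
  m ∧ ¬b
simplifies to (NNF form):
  m ∧ ¬b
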